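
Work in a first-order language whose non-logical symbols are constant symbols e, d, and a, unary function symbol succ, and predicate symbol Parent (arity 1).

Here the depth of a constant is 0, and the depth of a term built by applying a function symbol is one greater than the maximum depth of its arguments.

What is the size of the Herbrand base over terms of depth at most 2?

First count ground terms of depth ≤ 2.
Count level by level. With function symbols succ/1, the terms of depth ≤ k are the 3 constants together with each function applied to depth-≤(k−1) tuples, so N_k = 3 + N_{k-1}.
N_0 = 3
N_1 = 3 + 3 = 6
N_2 = 3 + 6 = 9
Explicitly: e, d, a, succ(e), succ(d), succ(a), succ(succ(e)), succ(succ(d)), succ(succ(a)).
So |H| = 9.
Ground atoms are formed by filling each argument slot of a predicate with a term from H, so an r-ary predicate gives |H|^r atoms:
  Parent: 9
Total ground atoms: 9.

9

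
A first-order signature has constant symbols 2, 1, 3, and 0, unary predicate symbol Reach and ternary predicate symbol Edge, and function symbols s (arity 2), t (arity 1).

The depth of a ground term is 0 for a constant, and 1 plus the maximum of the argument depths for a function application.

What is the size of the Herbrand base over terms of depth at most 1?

First count ground terms of depth ≤ 1.
Let N_k count ground terms of depth at most k. Each non-constant term of depth ≤ k is some function symbol applied to depth-≤(k−1) arguments, giving N_k = 4 + N_{k-1}^2 + N_{k-1}.
N_0 = 4
N_1 = 4 + 4^2 + 4 = 24
So |H| = 24.
A ground atom is a predicate applied to a tuple of terms from H, so the count is the sum over predicates of |H|^arity:
  Reach: 24;  Edge: 24^3 = 13824
Total ground atoms: 24 + 13824 = 13848.

13848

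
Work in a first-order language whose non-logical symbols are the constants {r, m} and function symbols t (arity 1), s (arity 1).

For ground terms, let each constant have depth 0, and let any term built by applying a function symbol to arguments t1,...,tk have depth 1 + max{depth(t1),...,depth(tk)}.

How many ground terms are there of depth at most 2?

14

Let N_k = |{terms of depth ≤ k}|. Then N_0 = 2 and N_k = 2 + N_{k-1} + N_{k-1} for k ≥ 1 (one summand per function symbol, arity giving the exponent).
N_0 = 2
N_1 = 2 + 2 + 2 = 6
N_2 = 2 + 6 + 6 = 14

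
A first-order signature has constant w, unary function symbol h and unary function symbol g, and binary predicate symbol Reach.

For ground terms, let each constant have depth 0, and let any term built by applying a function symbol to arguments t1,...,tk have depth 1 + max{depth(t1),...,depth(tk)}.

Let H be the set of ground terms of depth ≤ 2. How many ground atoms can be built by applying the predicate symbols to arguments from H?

49

First count ground terms of depth ≤ 2.
If N_k denotes the number of depth-≤k ground terms, the 1 constant gives N_0 = 1, and each function symbol of arity r contributes N_{k-1}^r new terms at level k: N_k = 1 + N_{k-1} + N_{k-1}.
N_0 = 1
N_1 = 1 + 1 + 1 = 3
N_2 = 1 + 3 + 3 = 7
So |H| = 7.
A ground atom is a predicate applied to a tuple of terms from H, so the count is the sum over predicates of |H|^arity:
  Reach: 7^2 = 49
Total ground atoms: 49.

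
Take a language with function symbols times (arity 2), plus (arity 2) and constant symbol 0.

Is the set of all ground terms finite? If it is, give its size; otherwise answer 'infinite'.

The signature has at least one function symbol (times, arity 2) and at least one constant (0).
Iterating times gives infinitely many distinct ground terms: 0, times(0, 0), times(times(0, 0), times(0, 0)), ...
So the Herbrand universe is infinite.

infinite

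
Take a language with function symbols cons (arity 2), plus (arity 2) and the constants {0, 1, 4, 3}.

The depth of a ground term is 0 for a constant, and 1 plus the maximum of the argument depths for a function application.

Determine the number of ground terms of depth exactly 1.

Write N_k for the number of ground terms of depth ≤ k. A term of depth ≤ k is either a constant or a function symbol applied to arguments of depth ≤ k−1, so N_k = 4 + N_{k-1}^2 + N_{k-1}^2.
N_0 = 4
N_1 = 4 + 4^2 + 4^2 = 36
Terms of depth exactly 1: N_1 − N_0 = 36 − 4 = 32.

32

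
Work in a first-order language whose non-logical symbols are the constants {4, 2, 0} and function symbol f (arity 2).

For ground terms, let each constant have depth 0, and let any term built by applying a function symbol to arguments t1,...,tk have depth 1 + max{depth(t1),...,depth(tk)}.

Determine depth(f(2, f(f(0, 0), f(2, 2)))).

3

depth(f(0, 0)) = 1 + max(0, 0) = 1
depth(f(2, 2)) = 1 + max(0, 0) = 1
depth(f(f(0, 0), f(2, 2))) = 1 + max(1, 1) = 2
depth(f(2, f(f(0, 0), f(2, 2)))) = 1 + max(0, 2) = 3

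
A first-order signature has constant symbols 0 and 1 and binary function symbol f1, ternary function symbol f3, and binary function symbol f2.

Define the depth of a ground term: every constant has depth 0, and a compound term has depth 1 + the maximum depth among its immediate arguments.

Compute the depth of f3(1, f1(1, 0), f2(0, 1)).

depth(f1(1, 0)) = 1 + max(0, 0) = 1
depth(f2(0, 1)) = 1 + max(0, 0) = 1
depth(f3(1, f1(1, 0), f2(0, 1))) = 1 + max(0, 1, 1) = 2

2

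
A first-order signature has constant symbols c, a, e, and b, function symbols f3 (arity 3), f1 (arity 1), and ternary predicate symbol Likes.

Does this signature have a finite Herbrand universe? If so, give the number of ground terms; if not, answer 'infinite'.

infinite

The signature has at least one function symbol (f3, arity 3) and at least one constant (c).
Iterating f3 gives infinitely many distinct ground terms: c, f3(c, c, c), f3(f3(c, c, c), f3(c, c, c), f3(c, c, c)), ...
So the Herbrand universe is infinite.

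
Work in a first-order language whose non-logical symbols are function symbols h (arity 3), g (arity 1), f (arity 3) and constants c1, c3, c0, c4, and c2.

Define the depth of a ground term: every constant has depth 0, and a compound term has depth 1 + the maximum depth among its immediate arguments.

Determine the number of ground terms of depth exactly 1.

Let N_k = |{terms of depth ≤ k}|. Then N_0 = 5 and N_k = 5 + N_{k-1}^3 + N_{k-1} + N_{k-1}^3 for k ≥ 1 (one summand per function symbol, arity giving the exponent).
N_0 = 5
N_1 = 5 + 5^3 + 5 + 5^3 = 260
Terms of depth exactly 1: N_1 − N_0 = 260 − 5 = 255.

255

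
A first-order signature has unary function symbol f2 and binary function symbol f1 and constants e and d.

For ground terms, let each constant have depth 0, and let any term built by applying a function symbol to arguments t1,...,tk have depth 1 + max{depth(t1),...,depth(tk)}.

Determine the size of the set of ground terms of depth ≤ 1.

8

Write N_k for the number of ground terms of depth ≤ k. A term of depth ≤ k is either a constant or a function symbol applied to arguments of depth ≤ k−1, so N_k = 2 + N_{k-1} + N_{k-1}^2.
N_0 = 2
N_1 = 2 + 2 + 2^2 = 8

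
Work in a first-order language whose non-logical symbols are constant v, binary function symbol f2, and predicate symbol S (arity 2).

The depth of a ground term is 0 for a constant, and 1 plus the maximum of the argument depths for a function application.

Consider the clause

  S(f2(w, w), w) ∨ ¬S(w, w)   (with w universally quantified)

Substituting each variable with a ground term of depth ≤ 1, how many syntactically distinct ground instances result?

2

Ground terms of depth ≤ 1:
  Count level by level. With function symbols f2/2, the terms of depth ≤ k are the 1 constant together with each function applied to depth-≤(k−1) tuples, so N_k = 1 + N_{k-1}^2.
  N_0 = 1
  N_1 = 1 + 1^2 = 2
  Explicitly: v, f2(v, v).
So there are 2 ground terms available for substitution.
The body mentions the single quantified variable w; since ground terms form a free algebra, no two substitutions collapse to the same formula.
Number of ground instances = 2.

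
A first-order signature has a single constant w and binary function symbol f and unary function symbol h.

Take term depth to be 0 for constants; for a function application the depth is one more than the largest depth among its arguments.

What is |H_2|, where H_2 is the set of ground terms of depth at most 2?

Count level by level. With function symbols f/2, h/1, the terms of depth ≤ k are the 1 constant together with each function applied to depth-≤(k−1) tuples, so N_k = 1 + N_{k-1}^2 + N_{k-1}.
N_0 = 1
N_1 = 1 + 1^2 + 1 = 3
N_2 = 1 + 3^2 + 3 = 13

13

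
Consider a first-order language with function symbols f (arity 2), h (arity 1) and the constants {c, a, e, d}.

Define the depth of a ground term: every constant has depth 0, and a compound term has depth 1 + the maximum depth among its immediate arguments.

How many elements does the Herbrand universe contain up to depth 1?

Let N_k = |{terms of depth ≤ k}|. Then N_0 = 4 and N_k = 4 + N_{k-1}^2 + N_{k-1} for k ≥ 1 (one summand per function symbol, arity giving the exponent).
N_0 = 4
N_1 = 4 + 4^2 + 4 = 24

24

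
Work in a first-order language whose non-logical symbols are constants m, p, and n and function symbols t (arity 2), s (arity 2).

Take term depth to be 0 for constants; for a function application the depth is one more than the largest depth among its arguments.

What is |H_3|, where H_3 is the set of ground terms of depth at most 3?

Let N_k = |{terms of depth ≤ k}|. Then N_0 = 3 and N_k = 3 + N_{k-1}^2 + N_{k-1}^2 for k ≥ 1 (one summand per function symbol, arity giving the exponent).
N_0 = 3
N_1 = 3 + 3^2 + 3^2 = 21
N_2 = 3 + 21^2 + 21^2 = 885
N_3 = 3 + 885^2 + 885^2 = 1566453

1566453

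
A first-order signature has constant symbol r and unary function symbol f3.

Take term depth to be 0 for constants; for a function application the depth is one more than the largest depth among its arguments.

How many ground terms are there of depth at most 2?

Write N_k for the number of ground terms of depth ≤ k. A term of depth ≤ k is either a constant or a function symbol applied to arguments of depth ≤ k−1, so N_k = 1 + N_{k-1}.
N_0 = 1
N_1 = 1 + 1 = 2
N_2 = 1 + 2 = 3
Explicitly: r, f3(r), f3(f3(r)).

3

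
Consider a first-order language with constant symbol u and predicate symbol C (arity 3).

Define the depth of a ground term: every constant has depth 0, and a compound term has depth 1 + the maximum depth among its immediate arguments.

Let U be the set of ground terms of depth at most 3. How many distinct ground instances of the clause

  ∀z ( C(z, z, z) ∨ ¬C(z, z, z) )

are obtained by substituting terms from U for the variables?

Ground terms of depth ≤ 3:
  With no function symbols every ground term is a constant, so there is exactly 1 ground term at every depth bound.
  N_0 = 1
  N_1 = 1
  N_2 = 1
  N_3 = 1
  Explicitly: u.
So there is exactly 1 ground term available for substitution.
The variable z ranges independently over the available ground terms, and distinct assignments produce distinct instances.
Number of ground instances = 1.

1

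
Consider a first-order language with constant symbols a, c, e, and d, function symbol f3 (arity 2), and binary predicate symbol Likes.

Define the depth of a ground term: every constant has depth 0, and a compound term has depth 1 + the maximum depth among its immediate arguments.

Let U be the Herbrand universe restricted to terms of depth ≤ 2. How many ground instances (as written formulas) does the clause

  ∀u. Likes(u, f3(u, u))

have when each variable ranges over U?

Ground terms of depth ≤ 2:
  If N_k denotes the number of depth-≤k ground terms, the 4 constants give N_0 = 4, and each function symbol of arity r contributes N_{k-1}^r new terms at level k: N_k = 4 + N_{k-1}^2.
  N_0 = 4
  N_1 = 4 + 4^2 = 20
  N_2 = 4 + 20^2 = 404
So there are 404 ground terms available for substitution.
The body mentions the single quantified variable u; since ground terms form a free algebra, no two substitutions collapse to the same formula.
Number of ground instances = 404.

404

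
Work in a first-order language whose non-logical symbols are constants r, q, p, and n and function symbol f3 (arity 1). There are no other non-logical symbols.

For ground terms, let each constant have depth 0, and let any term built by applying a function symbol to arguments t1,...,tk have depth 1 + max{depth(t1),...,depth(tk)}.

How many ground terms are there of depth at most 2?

Write N_k for the number of ground terms of depth ≤ k. A term of depth ≤ k is either a constant or a function symbol applied to arguments of depth ≤ k−1, so N_k = 4 + N_{k-1}.
N_0 = 4
N_1 = 4 + 4 = 8
N_2 = 4 + 8 = 12

12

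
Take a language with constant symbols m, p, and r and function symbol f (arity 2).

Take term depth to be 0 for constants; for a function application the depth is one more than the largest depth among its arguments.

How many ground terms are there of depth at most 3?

21612

Count level by level. With function symbols f/2, the terms of depth ≤ k are the 3 constants together with each function applied to depth-≤(k−1) tuples, so N_k = 3 + N_{k-1}^2.
N_0 = 3
N_1 = 3 + 3^2 = 12
N_2 = 3 + 12^2 = 147
N_3 = 3 + 147^2 = 21612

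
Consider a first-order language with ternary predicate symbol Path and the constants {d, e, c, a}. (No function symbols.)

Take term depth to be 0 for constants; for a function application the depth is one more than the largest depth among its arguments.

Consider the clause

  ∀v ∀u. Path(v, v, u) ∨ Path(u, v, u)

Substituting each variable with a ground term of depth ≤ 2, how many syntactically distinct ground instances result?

Ground terms of depth ≤ 2:
  With no function symbols every ground term is a constant, so there are exactly 4 ground terms at every depth bound.
  N_0 = 4
  N_1 = 4
  N_2 = 4
  Explicitly: d, e, c, a.
So there are 4 ground terms available for substitution.
The clause has 2 distinct variables (v, u), each appearing in the body. In the free term algebra distinct substitutions yield syntactically distinct ground instances.
Number of ground instances = 4^2 = 16.

16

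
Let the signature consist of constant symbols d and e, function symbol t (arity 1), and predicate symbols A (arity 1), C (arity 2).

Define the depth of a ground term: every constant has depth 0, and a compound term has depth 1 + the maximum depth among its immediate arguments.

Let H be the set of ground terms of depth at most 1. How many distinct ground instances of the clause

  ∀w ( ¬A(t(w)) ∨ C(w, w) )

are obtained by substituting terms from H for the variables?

4

Ground terms of depth ≤ 1:
  Let N_k count ground terms of depth at most k. Each non-constant term of depth ≤ k is some function symbol applied to depth-≤(k−1) arguments, giving N_k = 2 + N_{k-1}.
  N_0 = 2
  N_1 = 2 + 2 = 4
  Explicitly: d, e, t(d), t(e).
So there are 4 ground terms available for substitution.
The variable w ranges independently over the available ground terms, and distinct assignments produce distinct instances.
Number of ground instances = 4.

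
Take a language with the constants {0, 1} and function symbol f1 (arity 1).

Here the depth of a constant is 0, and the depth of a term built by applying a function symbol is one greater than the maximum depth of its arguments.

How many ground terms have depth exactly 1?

2

Let N_k = |{terms of depth ≤ k}|. Then N_0 = 2 and N_k = 2 + N_{k-1} for k ≥ 1 (one summand per function symbol, arity giving the exponent).
N_0 = 2
N_1 = 2 + 2 = 4
Terms of depth exactly 1: N_1 − N_0 = 4 − 2 = 2.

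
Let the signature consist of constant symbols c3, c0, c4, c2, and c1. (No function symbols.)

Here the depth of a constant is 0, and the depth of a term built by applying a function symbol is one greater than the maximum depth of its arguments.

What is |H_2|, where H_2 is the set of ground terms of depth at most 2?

5

With no function symbols every ground term is a constant, so there are exactly 5 ground terms at every depth bound.
N_0 = 5
N_1 = 5
N_2 = 5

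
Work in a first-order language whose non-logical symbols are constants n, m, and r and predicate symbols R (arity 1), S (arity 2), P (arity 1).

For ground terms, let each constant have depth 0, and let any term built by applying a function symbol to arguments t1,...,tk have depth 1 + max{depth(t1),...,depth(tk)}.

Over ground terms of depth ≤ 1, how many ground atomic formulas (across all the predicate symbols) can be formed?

First count ground terms of depth ≤ 1.
With no function symbols every ground term is a constant, so there are exactly 3 ground terms at every depth bound.
N_0 = 3
N_1 = 3
So |H| = 3.
For each predicate symbol, the number of ground atoms is |H| raised to its arity; summing:
  R: 3;  S: 3^2 = 9;  P: 3
Total ground atoms: 3 + 9 + 3 = 15.

15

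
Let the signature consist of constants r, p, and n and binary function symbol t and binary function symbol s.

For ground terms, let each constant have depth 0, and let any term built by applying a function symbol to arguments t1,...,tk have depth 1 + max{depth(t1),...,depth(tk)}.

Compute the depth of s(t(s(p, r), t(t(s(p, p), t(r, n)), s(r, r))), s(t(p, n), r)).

5

depth(s(p, r)) = 1 + max(0, 0) = 1
depth(s(p, p)) = 1 + max(0, 0) = 1
depth(t(r, n)) = 1 + max(0, 0) = 1
depth(t(s(p, p), t(r, n))) = 1 + max(1, 1) = 2
depth(s(r, r)) = 1 + max(0, 0) = 1
depth(t(t(s(p, p), t(r, n)), s(r, r))) = 1 + max(2, 1) = 3
depth(t(s(p, r), t(t(s(p, p), t(r, n)), s(r, r)))) = 1 + max(1, 3) = 4
depth(t(p, n)) = 1 + max(0, 0) = 1
depth(s(t(p, n), r)) = 1 + max(1, 0) = 2
depth(s(t(s(p, r), t(t(s(p, p), t(r, n)), s(r, r))), s(t(p, n), r))) = 1 + max(4, 2) = 5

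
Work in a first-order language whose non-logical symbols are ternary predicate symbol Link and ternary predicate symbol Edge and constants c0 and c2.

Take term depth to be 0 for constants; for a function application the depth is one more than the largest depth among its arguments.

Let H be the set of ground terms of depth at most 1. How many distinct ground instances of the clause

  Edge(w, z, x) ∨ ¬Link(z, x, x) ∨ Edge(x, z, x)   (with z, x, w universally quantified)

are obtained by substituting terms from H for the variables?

Ground terms of depth ≤ 1:
  With no function symbols every ground term is a constant, so there are exactly 2 ground terms at every depth bound.
  N_0 = 2
  N_1 = 2
  Explicitly: c0, c2.
So there are 2 ground terms available for substitution.
Each of z, x, w ranges independently over the available ground terms, and distinct assignments produce distinct instances.
Number of ground instances = 2^3 = 8.

8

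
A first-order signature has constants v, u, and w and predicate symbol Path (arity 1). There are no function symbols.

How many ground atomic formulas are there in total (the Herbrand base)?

With no function symbols, the Herbrand universe is just the 3 constants.
Ground atoms per predicate: Path: 3.
Herbrand base size = 3 = 3.

3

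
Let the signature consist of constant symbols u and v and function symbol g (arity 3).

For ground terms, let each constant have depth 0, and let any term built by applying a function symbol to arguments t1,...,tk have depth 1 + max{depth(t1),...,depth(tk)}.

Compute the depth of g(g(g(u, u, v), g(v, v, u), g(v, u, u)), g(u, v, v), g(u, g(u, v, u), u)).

3

depth(g(u, u, v)) = 1 + max(0, 0, 0) = 1
depth(g(v, v, u)) = 1 + max(0, 0, 0) = 1
depth(g(v, u, u)) = 1 + max(0, 0, 0) = 1
depth(g(g(u, u, v), g(v, v, u), g(v, u, u))) = 1 + max(1, 1, 1) = 2
depth(g(u, v, v)) = 1 + max(0, 0, 0) = 1
depth(g(u, v, u)) = 1 + max(0, 0, 0) = 1
depth(g(u, g(u, v, u), u)) = 1 + max(0, 1, 0) = 2
depth(g(g(g(u, u, v), g(v, v, u), g(v, u, u)), g(u, v, v), g(u, g(u, v, u), u))) = 1 + max(2, 1, 2) = 3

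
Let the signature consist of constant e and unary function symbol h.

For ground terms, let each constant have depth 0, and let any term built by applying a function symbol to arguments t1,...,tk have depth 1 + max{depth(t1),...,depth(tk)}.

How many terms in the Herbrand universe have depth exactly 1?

Write N_k for the number of ground terms of depth ≤ k. A term of depth ≤ k is either a constant or a function symbol applied to arguments of depth ≤ k−1, so N_k = 1 + N_{k-1}.
N_0 = 1
N_1 = 1 + 1 = 2
Terms of depth exactly 1: N_1 − N_0 = 2 − 1 = 1.

1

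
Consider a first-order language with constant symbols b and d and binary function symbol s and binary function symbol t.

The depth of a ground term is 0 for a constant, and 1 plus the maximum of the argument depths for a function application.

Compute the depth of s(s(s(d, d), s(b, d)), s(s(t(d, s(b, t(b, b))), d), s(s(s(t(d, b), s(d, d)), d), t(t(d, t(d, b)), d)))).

6

depth(s(d, d)) = 1 + max(0, 0) = 1
depth(s(b, d)) = 1 + max(0, 0) = 1
depth(s(s(d, d), s(b, d))) = 1 + max(1, 1) = 2
depth(t(b, b)) = 1 + max(0, 0) = 1
depth(s(b, t(b, b))) = 1 + max(0, 1) = 2
depth(t(d, s(b, t(b, b)))) = 1 + max(0, 2) = 3
depth(s(t(d, s(b, t(b, b))), d)) = 1 + max(3, 0) = 4
depth(t(d, b)) = 1 + max(0, 0) = 1
depth(s(t(d, b), s(d, d))) = 1 + max(1, 1) = 2
depth(s(s(t(d, b), s(d, d)), d)) = 1 + max(2, 0) = 3
depth(t(d, t(d, b))) = 1 + max(0, 1) = 2
depth(t(t(d, t(d, b)), d)) = 1 + max(2, 0) = 3
depth(s(s(s(t(d, b), s(d, d)), d), t(t(d, t(d, b)), d))) = 1 + max(3, 3) = 4
depth(s(s(t(d, s(b, t(b, b))), d), s(s(s(t(d, b), s(d, d)), d), t(t(d, t(d, b)), d)))) = 1 + max(4, 4) = 5
depth(s(s(s(d, d), s(b, d)), s(s(t(d, s(b, t(b, b))), d), s(s(s(t(d, b), s(d, d)), d), t(t(d, t(d, b)), d))))) = 1 + max(2, 5) = 6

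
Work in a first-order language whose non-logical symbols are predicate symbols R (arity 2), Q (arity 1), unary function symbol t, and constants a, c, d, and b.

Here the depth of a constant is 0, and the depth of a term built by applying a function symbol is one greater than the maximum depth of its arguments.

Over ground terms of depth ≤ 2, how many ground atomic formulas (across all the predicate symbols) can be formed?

156

First count ground terms of depth ≤ 2.
Let N_k = |{terms of depth ≤ k}|. Then N_0 = 4 and N_k = 4 + N_{k-1} for k ≥ 1 (one summand per function symbol, arity giving the exponent).
N_0 = 4
N_1 = 4 + 4 = 8
N_2 = 4 + 8 = 12
Explicitly: a, c, d, b, t(a), t(c), t(d), t(b), t(t(a)), t(t(c)), t(t(d)), t(t(b)).
So |H| = 12.
Each predicate of arity r yields |H|^r ground atoms (one per choice of an r-tuple from H):
  R: 12^2 = 144;  Q: 12
Total ground atoms: 144 + 12 = 156.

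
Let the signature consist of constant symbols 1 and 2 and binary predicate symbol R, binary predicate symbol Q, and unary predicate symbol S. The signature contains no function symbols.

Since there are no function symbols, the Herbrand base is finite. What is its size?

With no function symbols, the Herbrand universe is just the 2 constants.
Ground atoms per predicate: R: 2^2 = 4, Q: 2^2 = 4, S: 2.
Herbrand base size = 4 + 4 + 2 = 10.

10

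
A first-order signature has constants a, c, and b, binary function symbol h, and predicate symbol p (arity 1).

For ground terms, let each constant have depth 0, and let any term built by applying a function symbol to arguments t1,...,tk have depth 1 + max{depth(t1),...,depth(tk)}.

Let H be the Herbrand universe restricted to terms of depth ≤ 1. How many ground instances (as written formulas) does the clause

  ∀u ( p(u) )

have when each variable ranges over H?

Ground terms of depth ≤ 1:
  If N_k denotes the number of depth-≤k ground terms, the 3 constants give N_0 = 3, and each function symbol of arity r contributes N_{k-1}^r new terms at level k: N_k = 3 + N_{k-1}^2.
  N_0 = 3
  N_1 = 3 + 3^2 = 12
  Explicitly: a, c, b, h(a, a), h(a, c), h(a, b), h(c, a), h(c, c), h(c, b), h(b, a), h(b, c), h(b, b).
So there are 12 ground terms available for substitution.
The body mentions the single quantified variable u; since ground terms form a free algebra, no two substitutions collapse to the same formula.
Number of ground instances = 12.

12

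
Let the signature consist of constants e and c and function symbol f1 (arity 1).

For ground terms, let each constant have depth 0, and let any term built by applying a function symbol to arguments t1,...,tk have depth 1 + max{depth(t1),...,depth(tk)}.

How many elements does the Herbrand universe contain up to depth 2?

Count level by level. With function symbols f1/1, the terms of depth ≤ k are the 2 constants together with each function applied to depth-≤(k−1) tuples, so N_k = 2 + N_{k-1}.
N_0 = 2
N_1 = 2 + 2 = 4
N_2 = 2 + 4 = 6

6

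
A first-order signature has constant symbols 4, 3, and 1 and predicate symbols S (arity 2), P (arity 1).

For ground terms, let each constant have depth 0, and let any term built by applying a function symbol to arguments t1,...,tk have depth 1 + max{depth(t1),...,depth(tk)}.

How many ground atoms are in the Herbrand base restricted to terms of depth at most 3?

12

First count ground terms of depth ≤ 3.
With no function symbols every ground term is a constant, so there are exactly 3 ground terms at every depth bound.
N_0 = 3
N_1 = 3
N_2 = 3
N_3 = 3
So |H| = 3.
Ground atoms are formed by filling each argument slot of a predicate with a term from H, so an r-ary predicate gives |H|^r atoms:
  S: 3^2 = 9;  P: 3
Total ground atoms: 9 + 3 = 12.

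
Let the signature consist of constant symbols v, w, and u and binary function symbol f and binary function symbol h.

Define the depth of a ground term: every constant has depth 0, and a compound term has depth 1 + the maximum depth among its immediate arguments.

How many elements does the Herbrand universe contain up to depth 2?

If N_k denotes the number of depth-≤k ground terms, the 3 constants give N_0 = 3, and each function symbol of arity r contributes N_{k-1}^r new terms at level k: N_k = 3 + N_{k-1}^2 + N_{k-1}^2.
N_0 = 3
N_1 = 3 + 3^2 + 3^2 = 21
N_2 = 3 + 21^2 + 21^2 = 885

885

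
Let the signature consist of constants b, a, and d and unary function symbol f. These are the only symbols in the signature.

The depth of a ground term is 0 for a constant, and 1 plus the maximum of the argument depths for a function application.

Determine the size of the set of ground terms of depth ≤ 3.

Let N_k = |{terms of depth ≤ k}|. Then N_0 = 3 and N_k = 3 + N_{k-1} for k ≥ 1 (one summand per function symbol, arity giving the exponent).
N_0 = 3
N_1 = 3 + 3 = 6
N_2 = 3 + 6 = 9
N_3 = 3 + 9 = 12

12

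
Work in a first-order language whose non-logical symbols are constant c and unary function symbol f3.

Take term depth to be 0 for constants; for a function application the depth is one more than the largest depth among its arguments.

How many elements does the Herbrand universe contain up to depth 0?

Write N_k for the number of ground terms of depth ≤ k. A term of depth ≤ k is either a constant or a function symbol applied to arguments of depth ≤ k−1, so N_k = 1 + N_{k-1}.
N_0 = 1
Explicitly: c.

1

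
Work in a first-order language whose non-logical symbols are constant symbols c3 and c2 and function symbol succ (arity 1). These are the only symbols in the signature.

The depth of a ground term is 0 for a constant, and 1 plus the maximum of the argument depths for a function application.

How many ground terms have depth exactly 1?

2

Let N_k count ground terms of depth at most k. Each non-constant term of depth ≤ k is some function symbol applied to depth-≤(k−1) arguments, giving N_k = 2 + N_{k-1}.
N_0 = 2
N_1 = 2 + 2 = 4
Terms of depth exactly 1: N_1 − N_0 = 4 − 2 = 2.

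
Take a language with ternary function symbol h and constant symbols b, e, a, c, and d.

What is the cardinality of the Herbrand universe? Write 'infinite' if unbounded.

The signature has at least one function symbol (h, arity 3) and at least one constant (b).
Iterating h gives infinitely many distinct ground terms: b, h(b, b, b), h(h(b, b, b), h(b, b, b), h(b, b, b)), ...
So the Herbrand universe is infinite.

infinite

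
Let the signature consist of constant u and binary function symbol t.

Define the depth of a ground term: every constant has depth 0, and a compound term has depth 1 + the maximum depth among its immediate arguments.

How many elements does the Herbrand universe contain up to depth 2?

5

Write N_k for the number of ground terms of depth ≤ k. A term of depth ≤ k is either a constant or a function symbol applied to arguments of depth ≤ k−1, so N_k = 1 + N_{k-1}^2.
N_0 = 1
N_1 = 1 + 1^2 = 2
N_2 = 1 + 2^2 = 5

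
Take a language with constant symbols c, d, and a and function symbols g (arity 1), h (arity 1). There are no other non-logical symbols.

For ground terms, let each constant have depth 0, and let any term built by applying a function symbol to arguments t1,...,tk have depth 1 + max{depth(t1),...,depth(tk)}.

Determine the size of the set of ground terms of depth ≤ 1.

9

Count level by level. With function symbols g/1, h/1, the terms of depth ≤ k are the 3 constants together with each function applied to depth-≤(k−1) tuples, so N_k = 3 + N_{k-1} + N_{k-1}.
N_0 = 3
N_1 = 3 + 3 + 3 = 9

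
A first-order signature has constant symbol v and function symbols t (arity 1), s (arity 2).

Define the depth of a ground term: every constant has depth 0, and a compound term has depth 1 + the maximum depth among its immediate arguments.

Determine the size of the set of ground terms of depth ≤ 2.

Let N_k count ground terms of depth at most k. Each non-constant term of depth ≤ k is some function symbol applied to depth-≤(k−1) arguments, giving N_k = 1 + N_{k-1} + N_{k-1}^2.
N_0 = 1
N_1 = 1 + 1 + 1^2 = 3
N_2 = 1 + 3 + 3^2 = 13

13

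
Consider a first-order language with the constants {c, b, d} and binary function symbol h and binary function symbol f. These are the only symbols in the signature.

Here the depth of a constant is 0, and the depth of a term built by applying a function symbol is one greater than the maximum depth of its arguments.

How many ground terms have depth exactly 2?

Write N_k for the number of ground terms of depth ≤ k. A term of depth ≤ k is either a constant or a function symbol applied to arguments of depth ≤ k−1, so N_k = 3 + N_{k-1}^2 + N_{k-1}^2.
N_0 = 3
N_1 = 3 + 3^2 + 3^2 = 21
N_2 = 3 + 21^2 + 21^2 = 885
Terms of depth exactly 2: N_2 − N_1 = 885 − 21 = 864.

864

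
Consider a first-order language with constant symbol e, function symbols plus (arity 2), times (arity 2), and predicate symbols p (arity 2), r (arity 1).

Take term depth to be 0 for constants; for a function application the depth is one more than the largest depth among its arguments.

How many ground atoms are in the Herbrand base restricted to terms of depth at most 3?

523452

First count ground terms of depth ≤ 3.
Let N_k = |{terms of depth ≤ k}|. Then N_0 = 1 and N_k = 1 + N_{k-1}^2 + N_{k-1}^2 for k ≥ 1 (one summand per function symbol, arity giving the exponent).
N_0 = 1
N_1 = 1 + 1^2 + 1^2 = 3
N_2 = 1 + 3^2 + 3^2 = 19
N_3 = 1 + 19^2 + 19^2 = 723
So |H| = 723.
For each predicate symbol, the number of ground atoms is |H| raised to its arity; summing:
  p: 723^2 = 522729;  r: 723
Total ground atoms: 522729 + 723 = 523452.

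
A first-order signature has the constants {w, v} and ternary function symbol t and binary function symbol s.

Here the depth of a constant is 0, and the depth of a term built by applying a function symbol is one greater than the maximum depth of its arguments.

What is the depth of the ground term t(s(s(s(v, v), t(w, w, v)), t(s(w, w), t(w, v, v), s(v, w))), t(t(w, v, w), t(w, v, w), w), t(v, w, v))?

4

depth(s(v, v)) = 1 + max(0, 0) = 1
depth(t(w, w, v)) = 1 + max(0, 0, 0) = 1
depth(s(s(v, v), t(w, w, v))) = 1 + max(1, 1) = 2
depth(s(w, w)) = 1 + max(0, 0) = 1
depth(t(w, v, v)) = 1 + max(0, 0, 0) = 1
depth(s(v, w)) = 1 + max(0, 0) = 1
depth(t(s(w, w), t(w, v, v), s(v, w))) = 1 + max(1, 1, 1) = 2
depth(s(s(s(v, v), t(w, w, v)), t(s(w, w), t(w, v, v), s(v, w)))) = 1 + max(2, 2) = 3
depth(t(w, v, w)) = 1 + max(0, 0, 0) = 1
depth(t(t(w, v, w), t(w, v, w), w)) = 1 + max(1, 1, 0) = 2
depth(t(v, w, v)) = 1 + max(0, 0, 0) = 1
depth(t(s(s(s(v, v), t(w, w, v)), t(s(w, w), t(w, v, v), s(v, w))), t(t(w, v, w), t(w, v, w), w), t(v, w, v))) = 1 + max(3, 2, 1) = 4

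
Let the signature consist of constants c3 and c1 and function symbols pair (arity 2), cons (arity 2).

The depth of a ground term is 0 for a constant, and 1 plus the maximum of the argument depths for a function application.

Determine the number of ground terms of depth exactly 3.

81408

Write N_k for the number of ground terms of depth ≤ k. A term of depth ≤ k is either a constant or a function symbol applied to arguments of depth ≤ k−1, so N_k = 2 + N_{k-1}^2 + N_{k-1}^2.
N_0 = 2
N_1 = 2 + 2^2 + 2^2 = 10
N_2 = 2 + 10^2 + 10^2 = 202
N_3 = 2 + 202^2 + 202^2 = 81610
Terms of depth exactly 3: N_3 − N_2 = 81610 − 202 = 81408.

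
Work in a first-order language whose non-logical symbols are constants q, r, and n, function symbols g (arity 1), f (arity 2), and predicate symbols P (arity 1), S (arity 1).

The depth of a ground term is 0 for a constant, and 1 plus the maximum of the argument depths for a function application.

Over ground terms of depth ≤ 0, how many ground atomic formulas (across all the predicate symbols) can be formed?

6

First count ground terms of depth ≤ 0.
Let N_k = |{terms of depth ≤ k}|. Then N_0 = 3 and N_k = 3 + N_{k-1} + N_{k-1}^2 for k ≥ 1 (one summand per function symbol, arity giving the exponent).
N_0 = 3
Explicitly: q, r, n.
So |H| = 3.
A ground atom is a predicate applied to a tuple of terms from H, so the count is the sum over predicates of |H|^arity:
  P: 3;  S: 3
Total ground atoms: 3 + 3 = 6.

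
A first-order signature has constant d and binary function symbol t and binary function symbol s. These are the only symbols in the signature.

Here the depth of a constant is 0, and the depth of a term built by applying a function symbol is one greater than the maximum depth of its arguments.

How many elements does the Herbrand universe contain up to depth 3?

723

Let N_k count ground terms of depth at most k. Each non-constant term of depth ≤ k is some function symbol applied to depth-≤(k−1) arguments, giving N_k = 1 + N_{k-1}^2 + N_{k-1}^2.
N_0 = 1
N_1 = 1 + 1^2 + 1^2 = 3
N_2 = 1 + 3^2 + 3^2 = 19
N_3 = 1 + 19^2 + 19^2 = 723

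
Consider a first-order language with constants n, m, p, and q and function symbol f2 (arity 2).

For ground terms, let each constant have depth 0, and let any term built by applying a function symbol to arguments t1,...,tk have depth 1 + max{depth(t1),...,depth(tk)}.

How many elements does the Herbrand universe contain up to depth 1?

20

Count level by level. With function symbols f2/2, the terms of depth ≤ k are the 4 constants together with each function applied to depth-≤(k−1) tuples, so N_k = 4 + N_{k-1}^2.
N_0 = 4
N_1 = 4 + 4^2 = 20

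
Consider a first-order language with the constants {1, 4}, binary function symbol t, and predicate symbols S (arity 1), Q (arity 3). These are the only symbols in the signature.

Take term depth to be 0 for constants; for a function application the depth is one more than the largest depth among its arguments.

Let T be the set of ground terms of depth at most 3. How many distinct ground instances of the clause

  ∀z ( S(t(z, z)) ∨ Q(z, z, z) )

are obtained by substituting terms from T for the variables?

Ground terms of depth ≤ 3:
  Write N_k for the number of ground terms of depth ≤ k. A term of depth ≤ k is either a constant or a function symbol applied to arguments of depth ≤ k−1, so N_k = 2 + N_{k-1}^2.
  N_0 = 2
  N_1 = 2 + 2^2 = 6
  N_2 = 2 + 6^2 = 38
  N_3 = 2 + 38^2 = 1446
So there are 1446 ground terms available for substitution.
The clause has 1 distinct variable (z), which appears in the body. In the free term algebra distinct substitutions yield syntactically distinct ground instances.
Number of ground instances = 1446.

1446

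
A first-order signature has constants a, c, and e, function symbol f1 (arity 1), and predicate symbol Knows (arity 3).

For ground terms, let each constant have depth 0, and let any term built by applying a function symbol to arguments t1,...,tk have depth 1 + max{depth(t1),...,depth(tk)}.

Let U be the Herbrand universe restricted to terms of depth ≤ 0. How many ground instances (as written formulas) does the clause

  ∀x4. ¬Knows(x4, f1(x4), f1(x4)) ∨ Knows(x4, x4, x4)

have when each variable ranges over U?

Ground terms of depth ≤ 0:
  Let N_k = |{terms of depth ≤ k}|. Then N_0 = 3 and N_k = 3 + N_{k-1} for k ≥ 1 (one summand per function symbol, arity giving the exponent).
  N_0 = 3
So there are 3 ground terms available for substitution.
The variable x4 ranges independently over the available ground terms, and distinct assignments produce distinct instances.
Number of ground instances = 3.

3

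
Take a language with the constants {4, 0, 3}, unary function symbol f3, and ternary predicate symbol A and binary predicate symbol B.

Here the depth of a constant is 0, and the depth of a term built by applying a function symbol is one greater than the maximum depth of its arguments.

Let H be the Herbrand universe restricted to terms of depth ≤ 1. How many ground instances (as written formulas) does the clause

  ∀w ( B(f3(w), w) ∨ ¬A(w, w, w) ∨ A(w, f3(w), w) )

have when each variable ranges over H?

Ground terms of depth ≤ 1:
  Let N_k = |{terms of depth ≤ k}|. Then N_0 = 3 and N_k = 3 + N_{k-1} for k ≥ 1 (one summand per function symbol, arity giving the exponent).
  N_0 = 3
  N_1 = 3 + 3 = 6
So there are 6 ground terms available for substitution.
The clause has 1 distinct variable (w), which appears in the body. In the free term algebra distinct substitutions yield syntactically distinct ground instances.
Number of ground instances = 6.

6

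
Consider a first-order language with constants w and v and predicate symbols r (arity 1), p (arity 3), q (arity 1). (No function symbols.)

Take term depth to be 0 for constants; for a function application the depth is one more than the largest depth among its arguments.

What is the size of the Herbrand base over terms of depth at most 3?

12

First count ground terms of depth ≤ 3.
With no function symbols every ground term is a constant, so there are exactly 2 ground terms at every depth bound.
N_0 = 2
N_1 = 2
N_2 = 2
N_3 = 2
So |H| = 2.
For each predicate symbol, the number of ground atoms is |H| raised to its arity; summing:
  r: 2;  p: 2^3 = 8;  q: 2
Total ground atoms: 2 + 8 + 2 = 12.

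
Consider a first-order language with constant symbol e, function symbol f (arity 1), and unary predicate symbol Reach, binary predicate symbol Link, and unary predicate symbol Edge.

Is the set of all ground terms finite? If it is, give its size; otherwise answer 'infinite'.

The signature has at least one function symbol (f, arity 1) and at least one constant (e).
Iterating f gives infinitely many distinct ground terms: e, f(e), f(f(e)), ...
So the Herbrand universe is infinite.

infinite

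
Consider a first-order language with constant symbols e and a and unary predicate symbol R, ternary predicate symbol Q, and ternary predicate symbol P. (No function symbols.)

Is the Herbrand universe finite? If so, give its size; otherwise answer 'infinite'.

2

There are no function symbols, so every ground term is one of the 2 constants.
The Herbrand universe is {e, a}, which is finite with 2 elements.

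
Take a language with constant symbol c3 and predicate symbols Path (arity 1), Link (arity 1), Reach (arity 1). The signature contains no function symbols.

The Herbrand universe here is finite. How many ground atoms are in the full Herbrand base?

3

With no function symbols, the Herbrand universe is just the 1 constant.
Ground atoms per predicate: Path: 1, Link: 1, Reach: 1.
Herbrand base size = 1 + 1 + 1 = 3.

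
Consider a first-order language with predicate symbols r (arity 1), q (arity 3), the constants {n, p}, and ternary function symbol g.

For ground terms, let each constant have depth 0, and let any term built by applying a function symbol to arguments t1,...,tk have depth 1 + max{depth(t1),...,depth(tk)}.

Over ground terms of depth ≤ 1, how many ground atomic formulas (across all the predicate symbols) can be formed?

1010

First count ground terms of depth ≤ 1.
If N_k denotes the number of depth-≤k ground terms, the 2 constants give N_0 = 2, and each function symbol of arity r contributes N_{k-1}^r new terms at level k: N_k = 2 + N_{k-1}^3.
N_0 = 2
N_1 = 2 + 2^3 = 10
Explicitly: n, p, g(n, n, n), g(n, n, p), g(n, p, n), g(n, p, p), g(p, n, n), g(p, n, p), g(p, p, n), g(p, p, p).
So |H| = 10.
Each predicate of arity r yields |H|^r ground atoms (one per choice of an r-tuple from H):
  r: 10;  q: 10^3 = 1000
Total ground atoms: 10 + 1000 = 1010.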